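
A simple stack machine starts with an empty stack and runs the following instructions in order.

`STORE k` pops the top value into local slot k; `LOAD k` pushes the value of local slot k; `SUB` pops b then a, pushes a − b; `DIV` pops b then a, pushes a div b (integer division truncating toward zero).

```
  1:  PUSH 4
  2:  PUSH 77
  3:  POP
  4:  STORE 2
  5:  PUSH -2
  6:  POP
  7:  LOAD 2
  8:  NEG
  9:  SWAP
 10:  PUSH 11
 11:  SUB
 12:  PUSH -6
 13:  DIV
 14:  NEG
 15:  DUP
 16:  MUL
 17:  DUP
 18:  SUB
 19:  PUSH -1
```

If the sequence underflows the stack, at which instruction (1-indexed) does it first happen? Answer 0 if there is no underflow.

PUSH 4   4
PUSH 77  4 77
POP      4
STORE 2  (empty)
PUSH -2  -2
POP      (empty)
LOAD 2   4
NEG      -4
SWAP  — needs 2 operands, stack has 1 → underflow

9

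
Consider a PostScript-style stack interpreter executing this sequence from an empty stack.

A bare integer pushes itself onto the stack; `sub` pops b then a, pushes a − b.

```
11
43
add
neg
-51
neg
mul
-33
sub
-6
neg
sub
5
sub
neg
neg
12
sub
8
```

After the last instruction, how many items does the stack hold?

2

11  : 11
43  : 11 43
add : 54
neg : -54
-51 : -54 -51
neg : -54 51
mul : -2754
-33 : -2754 -33
sub : -2721
-6  : -2721 -6
neg : -2721 6
sub : -2727
5   : -2727 5
sub : -2732
neg : 2732
neg : -2732
12  : -2732 12
sub : -2744
8   : -2744 8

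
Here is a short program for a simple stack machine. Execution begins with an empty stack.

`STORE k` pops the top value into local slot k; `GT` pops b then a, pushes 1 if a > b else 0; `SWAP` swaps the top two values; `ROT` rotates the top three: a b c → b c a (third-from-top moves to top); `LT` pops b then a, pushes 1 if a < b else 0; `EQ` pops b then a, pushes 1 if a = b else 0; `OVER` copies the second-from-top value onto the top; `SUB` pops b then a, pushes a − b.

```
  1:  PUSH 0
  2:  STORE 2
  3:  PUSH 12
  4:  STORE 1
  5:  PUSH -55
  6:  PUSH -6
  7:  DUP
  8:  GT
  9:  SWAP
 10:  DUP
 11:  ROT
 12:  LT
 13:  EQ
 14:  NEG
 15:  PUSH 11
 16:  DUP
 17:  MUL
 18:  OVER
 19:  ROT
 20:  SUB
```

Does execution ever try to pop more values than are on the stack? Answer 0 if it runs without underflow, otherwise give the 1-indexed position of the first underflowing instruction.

0

PUSH 0   : [0]
STORE 2  : []
PUSH 12  : [12]
STORE 1  : []
PUSH -55 : [-55]
PUSH -6  : [-55, -6]
DUP      : [-55, -6, -6]
GT       : [-55, 0]
SWAP     : [0, -55]
DUP      : [0, -55, -55]
ROT      : [-55, -55, 0]
LT       : [-55, 1]
EQ       : [0]
NEG      : [0]
PUSH 11  : [0, 11]
DUP      : [0, 11, 11]
MUL      : [0, 121]
OVER     : [0, 121, 0]
ROT      : [121, 0, 0]
SUB      : [121, 0]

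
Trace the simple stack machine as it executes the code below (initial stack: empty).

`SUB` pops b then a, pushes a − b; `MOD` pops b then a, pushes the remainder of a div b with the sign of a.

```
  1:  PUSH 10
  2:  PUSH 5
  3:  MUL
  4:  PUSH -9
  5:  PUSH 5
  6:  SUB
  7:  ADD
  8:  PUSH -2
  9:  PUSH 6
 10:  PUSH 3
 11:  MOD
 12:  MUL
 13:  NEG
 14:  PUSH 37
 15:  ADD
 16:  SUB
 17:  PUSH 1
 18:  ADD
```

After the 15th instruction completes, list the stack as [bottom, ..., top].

PUSH 10 → 10
PUSH 5  → 10 5
MUL     → 50
PUSH -9 → 50 -9
PUSH 5  → 50 -9 5
SUB     → 50 -14
ADD     → 36
PUSH -2 → 36 -2
PUSH 6  → 36 -2 6
PUSH 3  → 36 -2 6 3
MOD     → 36 -2 0
MUL     → 36 0
NEG     → 36 0
PUSH 37 → 36 0 37
ADD     → 36 37

[36, 37]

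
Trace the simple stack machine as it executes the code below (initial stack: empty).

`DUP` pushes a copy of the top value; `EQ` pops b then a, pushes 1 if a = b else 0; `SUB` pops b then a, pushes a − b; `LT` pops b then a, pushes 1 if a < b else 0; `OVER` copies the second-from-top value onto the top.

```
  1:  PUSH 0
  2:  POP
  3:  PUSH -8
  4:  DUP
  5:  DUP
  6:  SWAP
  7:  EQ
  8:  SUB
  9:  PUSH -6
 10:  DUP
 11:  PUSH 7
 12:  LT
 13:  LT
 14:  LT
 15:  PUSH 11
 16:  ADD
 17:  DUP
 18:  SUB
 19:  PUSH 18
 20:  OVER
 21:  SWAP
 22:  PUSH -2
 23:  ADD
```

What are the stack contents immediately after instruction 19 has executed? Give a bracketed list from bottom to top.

[0, 18]

PUSH 0  -> [0]
POP     -> []
PUSH -8 -> [-8]
DUP     -> [-8, -8]
DUP     -> [-8, -8, -8]
SWAP    -> [-8, -8, -8]
EQ      -> [-8, 1]
SUB     -> [-9]
PUSH -6 -> [-9, -6]
DUP     -> [-9, -6, -6]
PUSH 7  -> [-9, -6, -6, 7]
LT      -> [-9, -6, 1]
LT      -> [-9, 1]
LT      -> [1]
PUSH 11 -> [1, 11]
ADD     -> [12]
DUP     -> [12, 12]
SUB     -> [0]
PUSH 18 -> [0, 18]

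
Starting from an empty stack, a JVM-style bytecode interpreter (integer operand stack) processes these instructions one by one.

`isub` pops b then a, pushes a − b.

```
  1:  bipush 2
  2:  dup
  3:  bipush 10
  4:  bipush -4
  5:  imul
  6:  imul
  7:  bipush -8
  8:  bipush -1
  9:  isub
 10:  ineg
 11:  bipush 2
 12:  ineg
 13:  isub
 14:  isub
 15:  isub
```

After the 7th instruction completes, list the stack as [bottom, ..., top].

[2, -80, -8]

bipush 2  : 2
dup       : 2 2
bipush 10 : 2 2 10
bipush -4 : 2 2 10 -4
imul      : 2 2 -40
imul      : 2 -80
bipush -8 : 2 -80 -8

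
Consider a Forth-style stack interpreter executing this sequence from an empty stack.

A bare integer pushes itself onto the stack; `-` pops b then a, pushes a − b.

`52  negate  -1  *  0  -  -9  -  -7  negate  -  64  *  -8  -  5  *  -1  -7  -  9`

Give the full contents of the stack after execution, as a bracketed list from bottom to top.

[17320, 6, 9]

52     → [52]
negate → [-52]
-1     → [-52, -1]
*      → [52]
0      → [52, 0]
-      → [52]
-9     → [52, -9]
-      → [61]
-7     → [61, -7]
negate → [61, 7]
-      → [54]
64     → [54, 64]
*      → [3456]
-8     → [3456, -8]
-      → [3464]
5      → [3464, 5]
*      → [17320]
-1     → [17320, -1]
-7     → [17320, -1, -7]
-      → [17320, 6]
9      → [17320, 6, 9]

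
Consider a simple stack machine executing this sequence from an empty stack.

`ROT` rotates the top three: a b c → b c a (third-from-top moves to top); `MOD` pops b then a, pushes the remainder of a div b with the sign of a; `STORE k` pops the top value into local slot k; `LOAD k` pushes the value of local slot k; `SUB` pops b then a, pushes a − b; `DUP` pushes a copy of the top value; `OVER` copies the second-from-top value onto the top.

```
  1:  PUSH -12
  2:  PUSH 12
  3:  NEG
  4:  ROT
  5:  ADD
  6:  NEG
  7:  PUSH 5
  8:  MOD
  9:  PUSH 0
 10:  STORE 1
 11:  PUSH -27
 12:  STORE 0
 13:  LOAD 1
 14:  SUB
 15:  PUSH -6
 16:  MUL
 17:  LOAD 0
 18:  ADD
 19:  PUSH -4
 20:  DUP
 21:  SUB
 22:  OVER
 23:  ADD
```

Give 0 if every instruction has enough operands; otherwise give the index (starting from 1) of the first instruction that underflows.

4

PUSH -12  [-12]
PUSH 12   [-12, 12]
NEG       [-12, -12]
ROT  — needs 3 operands, stack has 2 → underflow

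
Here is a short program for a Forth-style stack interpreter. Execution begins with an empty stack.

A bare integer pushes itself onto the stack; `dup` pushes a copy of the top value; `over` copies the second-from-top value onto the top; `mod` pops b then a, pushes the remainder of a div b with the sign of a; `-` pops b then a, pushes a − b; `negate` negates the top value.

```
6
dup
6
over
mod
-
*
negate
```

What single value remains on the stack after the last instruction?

6      -> 6
dup    -> 6 6
6      -> 6 6 6
over   -> 6 6 6 6
mod    -> 6 6 0
-      -> 6 6
*      -> 36
negate -> -36

-36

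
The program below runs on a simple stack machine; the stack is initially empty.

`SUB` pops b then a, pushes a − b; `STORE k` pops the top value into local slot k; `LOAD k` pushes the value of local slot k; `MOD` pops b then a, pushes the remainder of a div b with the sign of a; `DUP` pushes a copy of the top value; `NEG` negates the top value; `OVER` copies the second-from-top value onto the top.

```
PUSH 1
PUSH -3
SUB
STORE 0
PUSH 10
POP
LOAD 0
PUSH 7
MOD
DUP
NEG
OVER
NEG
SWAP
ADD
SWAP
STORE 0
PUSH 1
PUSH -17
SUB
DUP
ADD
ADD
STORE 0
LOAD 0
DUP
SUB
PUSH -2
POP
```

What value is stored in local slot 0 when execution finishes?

28

PUSH 1   → [1]
PUSH -3  → [1, -3]
SUB      → [4]
STORE 0  → []
PUSH 10  → [10]
POP      → []
LOAD 0   → [4]
PUSH 7   → [4, 7]
MOD      → [4]
DUP      → [4, 4]
NEG      → [4, -4]
OVER     → [4, -4, 4]
NEG      → [4, -4, -4]
SWAP     → [4, -4, -4]
ADD      → [4, -8]
SWAP     → [-8, 4]
STORE 0  → [-8]
PUSH 1   → [-8, 1]
PUSH -17 → [-8, 1, -17]
SUB      → [-8, 18]
DUP      → [-8, 18, 18]
ADD      → [-8, 36]
ADD      → [28]
STORE 0  → []
LOAD 0   → [28]
DUP      → [28, 28]
SUB      → [0]
PUSH -2  → [0, -2]
POP      → [0]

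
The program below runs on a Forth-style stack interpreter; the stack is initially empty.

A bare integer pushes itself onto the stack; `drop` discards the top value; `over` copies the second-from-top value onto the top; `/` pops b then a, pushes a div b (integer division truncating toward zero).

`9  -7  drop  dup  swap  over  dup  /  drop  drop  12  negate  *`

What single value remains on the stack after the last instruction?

-108

9      -> [9]
-7     -> [9, -7]
drop   -> [9]
dup    -> [9, 9]
swap   -> [9, 9]
over   -> [9, 9, 9]
dup    -> [9, 9, 9, 9]
/      -> [9, 9, 1]
drop   -> [9, 9]
drop   -> [9]
12     -> [9, 12]
negate -> [9, -12]
*      -> [-108]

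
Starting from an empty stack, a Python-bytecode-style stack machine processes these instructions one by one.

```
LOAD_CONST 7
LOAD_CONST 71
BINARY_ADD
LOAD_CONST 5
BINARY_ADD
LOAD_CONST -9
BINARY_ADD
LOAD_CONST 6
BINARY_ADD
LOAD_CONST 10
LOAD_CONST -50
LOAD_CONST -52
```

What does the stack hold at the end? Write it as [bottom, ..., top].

LOAD_CONST 7   → [7]
LOAD_CONST 71  → [7, 71]
BINARY_ADD     → [78]
LOAD_CONST 5   → [78, 5]
BINARY_ADD     → [83]
LOAD_CONST -9  → [83, -9]
BINARY_ADD     → [74]
LOAD_CONST 6   → [74, 6]
BINARY_ADD     → [80]
LOAD_CONST 10  → [80, 10]
LOAD_CONST -50 → [80, 10, -50]
LOAD_CONST -52 → [80, 10, -50, -52]

[80, 10, -50, -52]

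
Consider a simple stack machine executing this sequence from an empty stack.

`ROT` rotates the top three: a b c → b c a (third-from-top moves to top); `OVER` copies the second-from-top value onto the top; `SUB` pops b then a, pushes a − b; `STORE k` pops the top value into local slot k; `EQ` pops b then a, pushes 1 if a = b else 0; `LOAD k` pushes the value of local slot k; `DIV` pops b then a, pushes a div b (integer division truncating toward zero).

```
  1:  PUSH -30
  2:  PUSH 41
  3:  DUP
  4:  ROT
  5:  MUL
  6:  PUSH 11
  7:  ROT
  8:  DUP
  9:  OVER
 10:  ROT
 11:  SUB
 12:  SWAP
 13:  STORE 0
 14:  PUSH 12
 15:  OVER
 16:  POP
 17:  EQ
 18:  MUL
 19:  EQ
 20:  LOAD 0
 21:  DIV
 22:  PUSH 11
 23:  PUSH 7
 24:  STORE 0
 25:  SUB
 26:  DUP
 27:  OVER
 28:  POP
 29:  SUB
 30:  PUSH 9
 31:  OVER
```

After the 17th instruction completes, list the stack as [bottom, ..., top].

PUSH -30 → [-30]
PUSH 41  → [-30, 41]
DUP      → [-30, 41, 41]
ROT      → [41, 41, -30]
MUL      → [41, -1230]
PUSH 11  → [41, -1230, 11]
ROT      → [-1230, 11, 41]
DUP      → [-1230, 11, 41, 41]
OVER     → [-1230, 11, 41, 41, 41]
ROT      → [-1230, 11, 41, 41, 41]
SUB      → [-1230, 11, 41, 0]
SWAP     → [-1230, 11, 0, 41]
STORE 0  → [-1230, 11, 0]
PUSH 12  → [-1230, 11, 0, 12]
OVER     → [-1230, 11, 0, 12, 0]
POP      → [-1230, 11, 0, 12]
EQ       → [-1230, 11, 0]

[-1230, 11, 0]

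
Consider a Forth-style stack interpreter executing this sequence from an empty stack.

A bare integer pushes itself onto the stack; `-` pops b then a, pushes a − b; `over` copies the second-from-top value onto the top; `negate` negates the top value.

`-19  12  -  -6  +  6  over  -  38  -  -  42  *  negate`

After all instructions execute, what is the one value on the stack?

1764

-19    → -19
12     → -19 12
-      → -31
-6     → -31 -6
+      → -37
6      → -37 6
over   → -37 6 -37
-      → -37 43
38     → -37 43 38
-      → -37 5
-      → -42
42     → -42 42
*      → -1764
negate → 1764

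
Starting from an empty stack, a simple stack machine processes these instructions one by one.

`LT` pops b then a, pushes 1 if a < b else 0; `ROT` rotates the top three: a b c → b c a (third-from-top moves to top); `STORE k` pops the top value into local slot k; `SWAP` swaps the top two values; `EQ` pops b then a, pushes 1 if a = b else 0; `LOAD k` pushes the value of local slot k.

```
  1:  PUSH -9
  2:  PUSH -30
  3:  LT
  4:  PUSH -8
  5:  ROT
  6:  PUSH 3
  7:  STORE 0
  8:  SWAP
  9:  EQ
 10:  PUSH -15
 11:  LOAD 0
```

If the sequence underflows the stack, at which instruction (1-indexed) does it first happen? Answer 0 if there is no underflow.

5

PUSH -9  → -9
PUSH -30 → -9 -30
LT       → 0
PUSH -8  → 0 -8
ROT  — needs 3 operands, stack has 2 → underflow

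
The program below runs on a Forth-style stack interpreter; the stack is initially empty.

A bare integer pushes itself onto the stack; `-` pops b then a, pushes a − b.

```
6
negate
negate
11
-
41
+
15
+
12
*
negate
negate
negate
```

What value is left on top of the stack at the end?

6      → 6
negate → -6
negate → 6
11     → 6 11
-      → -5
41     → -5 41
+      → 36
15     → 36 15
+      → 51
12     → 51 12
*      → 612
negate → -612
negate → 612
negate → -612

-612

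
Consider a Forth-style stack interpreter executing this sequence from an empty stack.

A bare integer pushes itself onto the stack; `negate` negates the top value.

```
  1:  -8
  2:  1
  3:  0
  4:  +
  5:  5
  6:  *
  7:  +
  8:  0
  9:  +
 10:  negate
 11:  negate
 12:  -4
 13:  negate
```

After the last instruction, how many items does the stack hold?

-8     → -8
1      → -8 1
0      → -8 1 0
+      → -8 1
5      → -8 1 5
*      → -8 5
+      → -3
0      → -3 0
+      → -3
negate → 3
negate → -3
-4     → -3 -4
negate → -3 4

2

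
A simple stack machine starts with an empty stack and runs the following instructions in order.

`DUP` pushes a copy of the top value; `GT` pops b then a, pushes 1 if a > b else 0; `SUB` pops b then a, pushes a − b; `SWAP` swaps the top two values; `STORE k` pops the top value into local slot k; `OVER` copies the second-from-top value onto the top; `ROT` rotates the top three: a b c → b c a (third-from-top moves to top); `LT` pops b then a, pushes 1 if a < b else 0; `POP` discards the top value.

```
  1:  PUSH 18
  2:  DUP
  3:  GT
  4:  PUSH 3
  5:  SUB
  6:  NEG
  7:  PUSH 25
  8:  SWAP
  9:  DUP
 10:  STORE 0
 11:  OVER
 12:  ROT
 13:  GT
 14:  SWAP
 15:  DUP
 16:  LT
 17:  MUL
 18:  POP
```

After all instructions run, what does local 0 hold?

PUSH 18 : [18]
DUP     : [18, 18]
GT      : [0]
PUSH 3  : [0, 3]
SUB     : [-3]
NEG     : [3]
PUSH 25 : [3, 25]
SWAP    : [25, 3]
DUP     : [25, 3, 3]
STORE 0 : [25, 3]
OVER    : [25, 3, 25]
ROT     : [3, 25, 25]
GT      : [3, 0]
SWAP    : [0, 3]
DUP     : [0, 3, 3]
LT      : [0, 0]
MUL     : [0]
POP     : []

3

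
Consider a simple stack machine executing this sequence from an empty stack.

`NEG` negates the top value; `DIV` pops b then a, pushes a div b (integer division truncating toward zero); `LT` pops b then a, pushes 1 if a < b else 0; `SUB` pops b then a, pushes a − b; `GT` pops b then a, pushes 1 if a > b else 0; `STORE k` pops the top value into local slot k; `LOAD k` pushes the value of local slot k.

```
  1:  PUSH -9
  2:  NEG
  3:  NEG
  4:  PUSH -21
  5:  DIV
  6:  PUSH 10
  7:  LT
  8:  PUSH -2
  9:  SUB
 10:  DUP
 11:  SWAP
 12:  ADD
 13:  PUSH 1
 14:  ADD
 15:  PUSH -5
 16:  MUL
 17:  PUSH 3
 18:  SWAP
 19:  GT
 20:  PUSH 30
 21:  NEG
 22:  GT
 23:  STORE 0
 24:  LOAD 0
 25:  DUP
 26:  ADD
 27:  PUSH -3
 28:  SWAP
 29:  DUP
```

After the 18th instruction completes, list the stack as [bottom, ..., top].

PUSH -9   [-9]
NEG       [9]
NEG       [-9]
PUSH -21  [-9, -21]
DIV       [0]
PUSH 10   [0, 10]
LT        [1]
PUSH -2   [1, -2]
SUB       [3]
DUP       [3, 3]
SWAP      [3, 3]
ADD       [6]
PUSH 1    [6, 1]
ADD       [7]
PUSH -5   [7, -5]
MUL       [-35]
PUSH 3    [-35, 3]
SWAP      [3, -35]

[3, -35]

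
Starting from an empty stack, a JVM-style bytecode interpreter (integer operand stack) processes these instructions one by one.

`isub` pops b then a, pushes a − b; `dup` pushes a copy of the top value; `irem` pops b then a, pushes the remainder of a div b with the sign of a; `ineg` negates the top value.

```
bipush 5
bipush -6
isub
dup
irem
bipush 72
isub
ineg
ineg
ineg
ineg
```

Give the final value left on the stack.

-72

bipush 5  → 5
bipush -6 → 5 -6
isub      → 11
dup       → 11 11
irem      → 0
bipush 72 → 0 72
isub      → -72
ineg      → 72
ineg      → -72
ineg      → 72
ineg      → -72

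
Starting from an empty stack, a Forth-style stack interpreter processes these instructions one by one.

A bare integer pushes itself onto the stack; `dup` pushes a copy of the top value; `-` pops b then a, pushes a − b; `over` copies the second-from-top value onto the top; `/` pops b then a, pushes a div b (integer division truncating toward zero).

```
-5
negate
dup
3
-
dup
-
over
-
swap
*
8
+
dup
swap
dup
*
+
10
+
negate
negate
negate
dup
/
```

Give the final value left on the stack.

1

-5      [-5]
negate  [5]
dup     [5, 5]
3       [5, 5, 3]
-       [5, 2]
dup     [5, 2, 2]
-       [5, 0]
over    [5, 0, 5]
-       [5, -5]
swap    [-5, 5]
*       [-25]
8       [-25, 8]
+       [-17]
dup     [-17, -17]
swap    [-17, -17]
dup     [-17, -17, -17]
*       [-17, 289]
+       [272]
10      [272, 10]
+       [282]
negate  [-282]
negate  [282]
negate  [-282]
dup     [-282, -282]
/       [1]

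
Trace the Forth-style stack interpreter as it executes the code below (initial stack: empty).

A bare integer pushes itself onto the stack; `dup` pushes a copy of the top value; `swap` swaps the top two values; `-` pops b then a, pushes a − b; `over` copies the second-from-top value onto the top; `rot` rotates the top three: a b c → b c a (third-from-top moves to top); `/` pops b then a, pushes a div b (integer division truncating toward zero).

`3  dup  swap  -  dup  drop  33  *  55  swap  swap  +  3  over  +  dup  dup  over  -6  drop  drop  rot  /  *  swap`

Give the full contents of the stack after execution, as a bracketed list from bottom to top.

3     [3]
dup   [3, 3]
swap  [3, 3]
-     [0]
dup   [0, 0]
drop  [0]
33    [0, 33]
*     [0]
55    [0, 55]
swap  [55, 0]
swap  [0, 55]
+     [55]
3     [55, 3]
over  [55, 3, 55]
+     [55, 58]
dup   [55, 58, 58]
dup   [55, 58, 58, 58]
over  [55, 58, 58, 58, 58]
-6    [55, 58, 58, 58, 58, -6]
drop  [55, 58, 58, 58, 58]
drop  [55, 58, 58, 58]
rot   [55, 58, 58, 58]
/     [55, 58, 1]
*     [55, 58]
swap  [58, 55]

[58, 55]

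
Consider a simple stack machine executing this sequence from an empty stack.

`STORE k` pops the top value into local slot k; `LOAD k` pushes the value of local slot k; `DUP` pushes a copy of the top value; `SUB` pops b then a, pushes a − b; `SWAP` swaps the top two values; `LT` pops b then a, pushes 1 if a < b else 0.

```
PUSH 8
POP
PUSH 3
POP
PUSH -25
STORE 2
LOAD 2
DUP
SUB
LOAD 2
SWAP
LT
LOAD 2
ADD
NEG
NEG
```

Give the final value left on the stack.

-24

PUSH 8   -> 8
POP      -> (empty)
PUSH 3   -> 3
POP      -> (empty)
PUSH -25 -> -25
STORE 2  -> (empty)
LOAD 2   -> -25
DUP      -> -25 -25
SUB      -> 0
LOAD 2   -> 0 -25
SWAP     -> -25 0
LT       -> 1
LOAD 2   -> 1 -25
ADD      -> -24
NEG      -> 24
NEG      -> -24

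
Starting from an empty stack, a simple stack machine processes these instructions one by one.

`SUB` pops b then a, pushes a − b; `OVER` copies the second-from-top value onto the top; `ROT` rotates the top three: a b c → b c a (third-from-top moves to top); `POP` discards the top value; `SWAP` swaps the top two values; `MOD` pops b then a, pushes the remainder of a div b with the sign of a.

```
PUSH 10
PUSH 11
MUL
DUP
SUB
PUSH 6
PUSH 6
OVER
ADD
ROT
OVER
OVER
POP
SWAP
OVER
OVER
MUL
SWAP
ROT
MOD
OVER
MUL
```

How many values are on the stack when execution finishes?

4

PUSH 10 → [10]
PUSH 11 → [10, 11]
MUL     → [110]
DUP     → [110, 110]
SUB     → [0]
PUSH 6  → [0, 6]
PUSH 6  → [0, 6, 6]
OVER    → [0, 6, 6, 6]
ADD     → [0, 6, 12]
ROT     → [6, 12, 0]
OVER    → [6, 12, 0, 12]
OVER    → [6, 12, 0, 12, 0]
POP     → [6, 12, 0, 12]
SWAP    → [6, 12, 12, 0]
OVER    → [6, 12, 12, 0, 12]
OVER    → [6, 12, 12, 0, 12, 0]
MUL     → [6, 12, 12, 0, 0]
SWAP    → [6, 12, 12, 0, 0]
ROT     → [6, 12, 0, 0, 12]
MOD     → [6, 12, 0, 0]
OVER    → [6, 12, 0, 0, 0]
MUL     → [6, 12, 0, 0]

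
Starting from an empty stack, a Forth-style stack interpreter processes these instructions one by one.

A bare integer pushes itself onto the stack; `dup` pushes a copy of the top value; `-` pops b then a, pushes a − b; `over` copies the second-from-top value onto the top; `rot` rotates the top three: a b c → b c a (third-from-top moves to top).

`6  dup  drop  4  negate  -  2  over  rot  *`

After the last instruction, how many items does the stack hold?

6       [6]
dup     [6, 6]
drop    [6]
4       [6, 4]
negate  [6, -4]
-       [10]
2       [10, 2]
over    [10, 2, 10]
rot     [2, 10, 10]
*       [2, 100]

2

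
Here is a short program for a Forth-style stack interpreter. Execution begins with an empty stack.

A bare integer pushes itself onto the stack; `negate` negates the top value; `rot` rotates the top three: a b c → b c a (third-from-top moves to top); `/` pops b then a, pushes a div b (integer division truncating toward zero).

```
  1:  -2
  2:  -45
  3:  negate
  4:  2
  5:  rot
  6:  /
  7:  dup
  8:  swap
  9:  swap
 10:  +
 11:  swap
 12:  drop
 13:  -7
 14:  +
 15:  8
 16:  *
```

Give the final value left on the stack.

-72

-2     → -2
-45    → -2 -45
negate → -2 45
2      → -2 45 2
rot    → 45 2 -2
/      → 45 -1
dup    → 45 -1 -1
swap   → 45 -1 -1
swap   → 45 -1 -1
+      → 45 -2
swap   → -2 45
drop   → -2
-7     → -2 -7
+      → -9
8      → -9 8
*      → -72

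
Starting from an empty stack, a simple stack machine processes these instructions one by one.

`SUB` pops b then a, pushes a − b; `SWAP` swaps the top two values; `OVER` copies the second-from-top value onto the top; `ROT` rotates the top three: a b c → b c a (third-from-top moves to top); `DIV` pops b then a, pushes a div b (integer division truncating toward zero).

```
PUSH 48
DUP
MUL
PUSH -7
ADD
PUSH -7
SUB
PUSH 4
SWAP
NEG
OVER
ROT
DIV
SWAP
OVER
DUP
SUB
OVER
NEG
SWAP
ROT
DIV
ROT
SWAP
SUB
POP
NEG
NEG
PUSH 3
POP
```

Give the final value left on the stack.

PUSH 48 → [48]
DUP     → [48, 48]
MUL     → [2304]
PUSH -7 → [2304, -7]
ADD     → [2297]
PUSH -7 → [2297, -7]
SUB     → [2304]
PUSH 4  → [2304, 4]
SWAP    → [4, 2304]
NEG     → [4, -2304]
OVER    → [4, -2304, 4]
ROT     → [-2304, 4, 4]
DIV     → [-2304, 1]
SWAP    → [1, -2304]
OVER    → [1, -2304, 1]
DUP     → [1, -2304, 1, 1]
SUB     → [1, -2304, 0]
OVER    → [1, -2304, 0, -2304]
NEG     → [1, -2304, 0, 2304]
SWAP    → [1, -2304, 2304, 0]
ROT     → [1, 2304, 0, -2304]
DIV     → [1, 2304, 0]
ROT     → [2304, 0, 1]
SWAP    → [2304, 1, 0]
SUB     → [2304, 1]
POP     → [2304]
NEG     → [-2304]
NEG     → [2304]
PUSH 3  → [2304, 3]
POP     → [2304]

2304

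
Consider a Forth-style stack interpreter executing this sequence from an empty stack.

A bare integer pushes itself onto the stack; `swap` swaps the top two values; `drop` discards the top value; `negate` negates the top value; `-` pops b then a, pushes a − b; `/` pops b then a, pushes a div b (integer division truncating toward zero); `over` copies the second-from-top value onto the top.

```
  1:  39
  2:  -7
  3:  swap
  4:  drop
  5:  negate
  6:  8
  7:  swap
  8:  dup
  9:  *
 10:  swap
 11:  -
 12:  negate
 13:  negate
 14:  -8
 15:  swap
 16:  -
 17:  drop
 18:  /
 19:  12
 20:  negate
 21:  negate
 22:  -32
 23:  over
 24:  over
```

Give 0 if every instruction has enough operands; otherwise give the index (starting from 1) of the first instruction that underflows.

39      [39]
-7      [39, -7]
swap    [-7, 39]
drop    [-7]
negate  [7]
8       [7, 8]
swap    [8, 7]
dup     [8, 7, 7]
*       [8, 49]
swap    [49, 8]
-       [41]
negate  [-41]
negate  [41]
-8      [41, -8]
swap    [-8, 41]
-       [-49]
drop    []
/  — needs 2 operands, stack has 0 → underflow

18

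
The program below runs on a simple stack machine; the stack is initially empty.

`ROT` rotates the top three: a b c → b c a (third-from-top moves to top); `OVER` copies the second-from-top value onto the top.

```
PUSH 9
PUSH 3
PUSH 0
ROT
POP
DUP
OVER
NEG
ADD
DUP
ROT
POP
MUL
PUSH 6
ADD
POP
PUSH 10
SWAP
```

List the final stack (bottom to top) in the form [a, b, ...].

[10, 3]

PUSH 9  : [9]
PUSH 3  : [9, 3]
PUSH 0  : [9, 3, 0]
ROT     : [3, 0, 9]
POP     : [3, 0]
DUP     : [3, 0, 0]
OVER    : [3, 0, 0, 0]
NEG     : [3, 0, 0, 0]
ADD     : [3, 0, 0]
DUP     : [3, 0, 0, 0]
ROT     : [3, 0, 0, 0]
POP     : [3, 0, 0]
MUL     : [3, 0]
PUSH 6  : [3, 0, 6]
ADD     : [3, 6]
POP     : [3]
PUSH 10 : [3, 10]
SWAP    : [10, 3]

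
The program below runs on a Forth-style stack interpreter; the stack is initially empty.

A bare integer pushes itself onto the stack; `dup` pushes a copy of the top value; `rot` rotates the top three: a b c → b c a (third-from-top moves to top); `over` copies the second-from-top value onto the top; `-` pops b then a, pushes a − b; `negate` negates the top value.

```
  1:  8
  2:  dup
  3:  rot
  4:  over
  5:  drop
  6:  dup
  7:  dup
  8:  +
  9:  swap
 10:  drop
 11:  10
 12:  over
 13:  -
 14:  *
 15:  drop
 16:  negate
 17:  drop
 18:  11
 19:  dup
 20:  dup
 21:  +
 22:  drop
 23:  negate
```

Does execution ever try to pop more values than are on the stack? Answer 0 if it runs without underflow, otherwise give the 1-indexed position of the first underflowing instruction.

3

8   : [8]
dup : [8, 8]
rot  — needs 3 operands, stack has 2 → underflow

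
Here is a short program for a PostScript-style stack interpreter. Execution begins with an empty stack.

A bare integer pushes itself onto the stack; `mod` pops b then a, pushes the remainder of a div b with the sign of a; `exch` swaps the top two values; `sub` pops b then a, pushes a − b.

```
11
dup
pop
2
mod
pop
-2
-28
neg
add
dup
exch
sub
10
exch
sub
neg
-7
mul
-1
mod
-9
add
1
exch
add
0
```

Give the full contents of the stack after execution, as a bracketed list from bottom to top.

[-8, 0]

11   -> 11
dup  -> 11 11
pop  -> 11
2    -> 11 2
mod  -> 1
pop  -> (empty)
-2   -> -2
-28  -> -2 -28
neg  -> -2 28
add  -> 26
dup  -> 26 26
exch -> 26 26
sub  -> 0
10   -> 0 10
exch -> 10 0
sub  -> 10
neg  -> -10
-7   -> -10 -7
mul  -> 70
-1   -> 70 -1
mod  -> 0
-9   -> 0 -9
add  -> -9
1    -> -9 1
exch -> 1 -9
add  -> -8
0    -> -8 0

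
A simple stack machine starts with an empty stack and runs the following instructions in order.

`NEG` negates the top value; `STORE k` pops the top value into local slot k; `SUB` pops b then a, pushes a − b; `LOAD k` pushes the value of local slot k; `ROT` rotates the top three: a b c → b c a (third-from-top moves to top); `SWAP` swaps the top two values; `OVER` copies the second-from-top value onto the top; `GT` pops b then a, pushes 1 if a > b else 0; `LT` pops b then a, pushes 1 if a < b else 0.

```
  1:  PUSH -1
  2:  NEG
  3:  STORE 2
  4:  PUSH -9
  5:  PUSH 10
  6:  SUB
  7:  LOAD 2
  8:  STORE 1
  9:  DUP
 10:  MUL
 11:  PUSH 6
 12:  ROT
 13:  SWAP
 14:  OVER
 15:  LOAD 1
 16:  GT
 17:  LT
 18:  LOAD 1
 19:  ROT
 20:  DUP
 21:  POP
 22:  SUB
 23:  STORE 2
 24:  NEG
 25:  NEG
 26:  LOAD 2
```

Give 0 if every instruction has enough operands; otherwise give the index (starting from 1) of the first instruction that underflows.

PUSH -1  -1
NEG      1
STORE 2  (empty)
PUSH -9  -9
PUSH 10  -9 10
SUB      -19
LOAD 2   -19 1
STORE 1  -19
DUP      -19 -19
MUL      361
PUSH 6   361 6
ROT  — needs 3 operands, stack has 2 → underflow

12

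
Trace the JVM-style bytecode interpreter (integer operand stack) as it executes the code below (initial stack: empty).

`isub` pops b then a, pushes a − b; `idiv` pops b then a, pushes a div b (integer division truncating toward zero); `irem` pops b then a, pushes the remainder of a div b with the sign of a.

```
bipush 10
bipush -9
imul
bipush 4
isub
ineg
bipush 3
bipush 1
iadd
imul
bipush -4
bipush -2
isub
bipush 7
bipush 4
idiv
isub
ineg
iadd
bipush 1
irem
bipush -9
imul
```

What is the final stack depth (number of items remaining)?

bipush 10  10
bipush -9  10 -9
imul       -90
bipush 4   -90 4
isub       -94
ineg       94
bipush 3   94 3
bipush 1   94 3 1
iadd       94 4
imul       376
bipush -4  376 -4
bipush -2  376 -4 -2
isub       376 -2
bipush 7   376 -2 7
bipush 4   376 -2 7 4
idiv       376 -2 1
isub       376 -3
ineg       376 3
iadd       379
bipush 1   379 1
irem       0
bipush -9  0 -9
imul       0

1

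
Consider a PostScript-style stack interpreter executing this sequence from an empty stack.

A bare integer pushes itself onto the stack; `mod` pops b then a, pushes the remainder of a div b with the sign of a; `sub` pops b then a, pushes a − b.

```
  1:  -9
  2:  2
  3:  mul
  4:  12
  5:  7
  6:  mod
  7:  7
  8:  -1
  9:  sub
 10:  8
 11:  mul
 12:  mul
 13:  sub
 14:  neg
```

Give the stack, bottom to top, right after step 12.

-9  : [-9]
2   : [-9, 2]
mul : [-18]
12  : [-18, 12]
7   : [-18, 12, 7]
mod : [-18, 5]
7   : [-18, 5, 7]
-1  : [-18, 5, 7, -1]
sub : [-18, 5, 8]
8   : [-18, 5, 8, 8]
mul : [-18, 5, 64]
mul : [-18, 320]

[-18, 320]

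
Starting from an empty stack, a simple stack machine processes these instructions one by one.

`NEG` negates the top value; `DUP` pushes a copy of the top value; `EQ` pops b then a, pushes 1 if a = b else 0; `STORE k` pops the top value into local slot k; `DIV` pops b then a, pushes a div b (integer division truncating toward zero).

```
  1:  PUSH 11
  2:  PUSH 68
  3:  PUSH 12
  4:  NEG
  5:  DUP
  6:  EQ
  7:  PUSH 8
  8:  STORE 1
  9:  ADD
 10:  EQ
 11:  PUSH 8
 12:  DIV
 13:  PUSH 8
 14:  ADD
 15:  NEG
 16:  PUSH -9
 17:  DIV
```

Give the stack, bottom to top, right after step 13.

PUSH 11 -> [11]
PUSH 68 -> [11, 68]
PUSH 12 -> [11, 68, 12]
NEG     -> [11, 68, -12]
DUP     -> [11, 68, -12, -12]
EQ      -> [11, 68, 1]
PUSH 8  -> [11, 68, 1, 8]
STORE 1 -> [11, 68, 1]
ADD     -> [11, 69]
EQ      -> [0]
PUSH 8  -> [0, 8]
DIV     -> [0]
PUSH 8  -> [0, 8]

[0, 8]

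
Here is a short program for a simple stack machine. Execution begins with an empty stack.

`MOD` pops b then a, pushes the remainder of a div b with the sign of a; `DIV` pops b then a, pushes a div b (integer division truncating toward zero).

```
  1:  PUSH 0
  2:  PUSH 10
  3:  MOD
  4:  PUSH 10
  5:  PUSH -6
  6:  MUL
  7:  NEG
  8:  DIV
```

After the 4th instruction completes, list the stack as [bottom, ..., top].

PUSH 0  → [0]
PUSH 10 → [0, 10]
MOD     → [0]
PUSH 10 → [0, 10]

[0, 10]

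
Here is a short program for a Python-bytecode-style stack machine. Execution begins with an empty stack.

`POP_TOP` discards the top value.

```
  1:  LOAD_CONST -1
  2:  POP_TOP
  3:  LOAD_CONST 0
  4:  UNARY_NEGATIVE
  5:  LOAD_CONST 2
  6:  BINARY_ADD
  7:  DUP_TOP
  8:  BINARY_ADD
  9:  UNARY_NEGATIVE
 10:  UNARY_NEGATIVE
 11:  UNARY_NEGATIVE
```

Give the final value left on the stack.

LOAD_CONST -1  : [-1]
POP_TOP        : []
LOAD_CONST 0   : [0]
UNARY_NEGATIVE : [0]
LOAD_CONST 2   : [0, 2]
BINARY_ADD     : [2]
DUP_TOP        : [2, 2]
BINARY_ADD     : [4]
UNARY_NEGATIVE : [-4]
UNARY_NEGATIVE : [4]
UNARY_NEGATIVE : [-4]

-4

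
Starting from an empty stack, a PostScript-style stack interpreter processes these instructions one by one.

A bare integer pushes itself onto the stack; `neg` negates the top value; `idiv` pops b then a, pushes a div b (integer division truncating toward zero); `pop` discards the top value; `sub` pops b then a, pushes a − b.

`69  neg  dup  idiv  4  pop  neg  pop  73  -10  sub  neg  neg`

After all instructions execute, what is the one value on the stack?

83

69   : 69
neg  : -69
dup  : -69 -69
idiv : 1
4    : 1 4
pop  : 1
neg  : -1
pop  : (empty)
73   : 73
-10  : 73 -10
sub  : 83
neg  : -83
neg  : 83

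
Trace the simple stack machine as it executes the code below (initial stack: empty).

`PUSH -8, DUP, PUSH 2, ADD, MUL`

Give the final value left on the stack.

48

PUSH -8 : [-8]
DUP     : [-8, -8]
PUSH 2  : [-8, -8, 2]
ADD     : [-8, -6]
MUL     : [48]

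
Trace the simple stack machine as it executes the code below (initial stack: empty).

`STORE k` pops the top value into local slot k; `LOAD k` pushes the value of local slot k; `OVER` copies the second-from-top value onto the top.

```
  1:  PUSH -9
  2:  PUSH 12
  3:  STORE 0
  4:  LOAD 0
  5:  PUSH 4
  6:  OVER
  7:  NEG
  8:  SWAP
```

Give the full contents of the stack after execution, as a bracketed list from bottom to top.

PUSH -9  -9
PUSH 12  -9 12
STORE 0  -9
LOAD 0   -9 12
PUSH 4   -9 12 4
OVER     -9 12 4 12
NEG      -9 12 4 -12
SWAP     -9 12 -12 4

[-9, 12, -12, 4]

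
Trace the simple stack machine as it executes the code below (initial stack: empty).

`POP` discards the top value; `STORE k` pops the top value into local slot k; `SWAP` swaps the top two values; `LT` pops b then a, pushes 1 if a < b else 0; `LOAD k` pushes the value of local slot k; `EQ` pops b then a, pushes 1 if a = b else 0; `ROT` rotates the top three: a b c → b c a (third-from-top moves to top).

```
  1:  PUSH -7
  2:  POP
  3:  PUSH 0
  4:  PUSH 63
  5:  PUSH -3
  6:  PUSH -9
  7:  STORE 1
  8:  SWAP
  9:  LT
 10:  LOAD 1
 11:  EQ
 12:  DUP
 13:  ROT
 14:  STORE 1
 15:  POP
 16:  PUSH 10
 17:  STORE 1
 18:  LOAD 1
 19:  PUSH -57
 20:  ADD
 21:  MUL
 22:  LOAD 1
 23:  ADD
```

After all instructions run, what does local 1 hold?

10

PUSH -7  → -7
POP      → (empty)
PUSH 0   → 0
PUSH 63  → 0 63
PUSH -3  → 0 63 -3
PUSH -9  → 0 63 -3 -9
STORE 1  → 0 63 -3
SWAP     → 0 -3 63
LT       → 0 1
LOAD 1   → 0 1 -9
EQ       → 0 0
DUP      → 0 0 0
ROT      → 0 0 0
STORE 1  → 0 0
POP      → 0
PUSH 10  → 0 10
STORE 1  → 0
LOAD 1   → 0 10
PUSH -57 → 0 10 -57
ADD      → 0 -47
MUL      → 0
LOAD 1   → 0 10
ADD      → 10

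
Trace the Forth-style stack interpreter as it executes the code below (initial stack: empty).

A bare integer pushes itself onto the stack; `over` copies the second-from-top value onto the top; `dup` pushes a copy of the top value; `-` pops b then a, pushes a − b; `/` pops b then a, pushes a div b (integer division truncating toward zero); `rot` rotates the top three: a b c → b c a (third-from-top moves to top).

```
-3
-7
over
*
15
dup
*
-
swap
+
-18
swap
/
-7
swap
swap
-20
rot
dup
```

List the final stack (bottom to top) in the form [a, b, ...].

[-7, -20, 0, 0]

-3   : -3
-7   : -3 -7
over : -3 -7 -3
*    : -3 21
15   : -3 21 15
dup  : -3 21 15 15
*    : -3 21 225
-    : -3 -204
swap : -204 -3
+    : -207
-18  : -207 -18
swap : -18 -207
/    : 0
-7   : 0 -7
swap : -7 0
swap : 0 -7
-20  : 0 -7 -20
rot  : -7 -20 0
dup  : -7 -20 0 0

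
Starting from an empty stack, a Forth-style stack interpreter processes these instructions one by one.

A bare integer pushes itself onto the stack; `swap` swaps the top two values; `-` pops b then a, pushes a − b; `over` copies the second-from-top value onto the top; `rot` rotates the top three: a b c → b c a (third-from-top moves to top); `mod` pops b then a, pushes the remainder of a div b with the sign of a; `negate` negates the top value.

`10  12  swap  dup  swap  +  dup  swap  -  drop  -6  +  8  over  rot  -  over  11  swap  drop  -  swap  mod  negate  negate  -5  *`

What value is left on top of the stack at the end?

15

10     -> [10]
12     -> [10, 12]
swap   -> [12, 10]
dup    -> [12, 10, 10]
swap   -> [12, 10, 10]
+      -> [12, 20]
dup    -> [12, 20, 20]
swap   -> [12, 20, 20]
-      -> [12, 0]
drop   -> [12]
-6     -> [12, -6]
+      -> [6]
8      -> [6, 8]
over   -> [6, 8, 6]
rot    -> [8, 6, 6]
-      -> [8, 0]
over   -> [8, 0, 8]
11     -> [8, 0, 8, 11]
swap   -> [8, 0, 11, 8]
drop   -> [8, 0, 11]
-      -> [8, -11]
swap   -> [-11, 8]
mod    -> [-3]
negate -> [3]
negate -> [-3]
-5     -> [-3, -5]
*      -> [15]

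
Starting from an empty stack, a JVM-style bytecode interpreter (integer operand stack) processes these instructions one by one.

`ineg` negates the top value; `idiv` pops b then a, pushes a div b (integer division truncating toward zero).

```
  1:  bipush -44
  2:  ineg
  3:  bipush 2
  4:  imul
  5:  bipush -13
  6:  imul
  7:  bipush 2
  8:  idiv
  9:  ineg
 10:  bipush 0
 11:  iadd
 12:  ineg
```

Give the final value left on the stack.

-572

bipush -44 -> -44
ineg       -> 44
bipush 2   -> 44 2
imul       -> 88
bipush -13 -> 88 -13
imul       -> -1144
bipush 2   -> -1144 2
idiv       -> -572
ineg       -> 572
bipush 0   -> 572 0
iadd       -> 572
ineg       -> -572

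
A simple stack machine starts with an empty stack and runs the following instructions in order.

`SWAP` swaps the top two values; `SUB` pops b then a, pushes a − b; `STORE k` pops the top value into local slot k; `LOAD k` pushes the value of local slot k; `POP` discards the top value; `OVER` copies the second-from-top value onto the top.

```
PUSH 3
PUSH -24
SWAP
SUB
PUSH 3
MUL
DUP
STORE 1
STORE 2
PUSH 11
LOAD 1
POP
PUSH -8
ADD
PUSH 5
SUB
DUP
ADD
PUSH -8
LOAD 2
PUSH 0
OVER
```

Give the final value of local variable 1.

-81

PUSH 3   -> 3
PUSH -24 -> 3 -24
SWAP     -> -24 3
SUB      -> -27
PUSH 3   -> -27 3
MUL      -> -81
DUP      -> -81 -81
STORE 1  -> -81
STORE 2  -> (empty)
PUSH 11  -> 11
LOAD 1   -> 11 -81
POP      -> 11
PUSH -8  -> 11 -8
ADD      -> 3
PUSH 5   -> 3 5
SUB      -> -2
DUP      -> -2 -2
ADD      -> -4
PUSH -8  -> -4 -8
LOAD 2   -> -4 -8 -81
PUSH 0   -> -4 -8 -81 0
OVER     -> -4 -8 -81 0 -81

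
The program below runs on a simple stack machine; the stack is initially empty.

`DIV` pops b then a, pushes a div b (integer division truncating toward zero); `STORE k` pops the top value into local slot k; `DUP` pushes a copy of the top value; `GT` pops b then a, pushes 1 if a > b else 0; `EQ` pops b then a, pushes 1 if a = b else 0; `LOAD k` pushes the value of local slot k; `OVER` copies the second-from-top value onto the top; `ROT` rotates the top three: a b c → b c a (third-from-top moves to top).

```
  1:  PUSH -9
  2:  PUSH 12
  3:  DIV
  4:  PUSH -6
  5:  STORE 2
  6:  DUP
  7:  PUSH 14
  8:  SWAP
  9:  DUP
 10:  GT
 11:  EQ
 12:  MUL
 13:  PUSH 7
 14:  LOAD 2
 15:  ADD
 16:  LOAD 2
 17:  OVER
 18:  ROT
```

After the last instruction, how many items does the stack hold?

4

PUSH -9 -> [-9]
PUSH 12 -> [-9, 12]
DIV     -> [0]
PUSH -6 -> [0, -6]
STORE 2 -> [0]
DUP     -> [0, 0]
PUSH 14 -> [0, 0, 14]
SWAP    -> [0, 14, 0]
DUP     -> [0, 14, 0, 0]
GT      -> [0, 14, 0]
EQ      -> [0, 0]
MUL     -> [0]
PUSH 7  -> [0, 7]
LOAD 2  -> [0, 7, -6]
ADD     -> [0, 1]
LOAD 2  -> [0, 1, -6]
OVER    -> [0, 1, -6, 1]
ROT     -> [0, -6, 1, 1]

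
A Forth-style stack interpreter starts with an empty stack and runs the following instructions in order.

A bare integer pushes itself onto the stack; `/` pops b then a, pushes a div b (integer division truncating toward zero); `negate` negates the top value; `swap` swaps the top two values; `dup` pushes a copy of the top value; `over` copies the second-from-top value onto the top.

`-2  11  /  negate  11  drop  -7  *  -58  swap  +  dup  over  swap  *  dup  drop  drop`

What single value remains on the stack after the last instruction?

-58

-2      -2
11      -2 11
/       0
negate  0
11      0 11
drop    0
-7      0 -7
*       0
-58     0 -58
swap    -58 0
+       -58
dup     -58 -58
over    -58 -58 -58
swap    -58 -58 -58
*       -58 3364
dup     -58 3364 3364
drop    -58 3364
drop    -58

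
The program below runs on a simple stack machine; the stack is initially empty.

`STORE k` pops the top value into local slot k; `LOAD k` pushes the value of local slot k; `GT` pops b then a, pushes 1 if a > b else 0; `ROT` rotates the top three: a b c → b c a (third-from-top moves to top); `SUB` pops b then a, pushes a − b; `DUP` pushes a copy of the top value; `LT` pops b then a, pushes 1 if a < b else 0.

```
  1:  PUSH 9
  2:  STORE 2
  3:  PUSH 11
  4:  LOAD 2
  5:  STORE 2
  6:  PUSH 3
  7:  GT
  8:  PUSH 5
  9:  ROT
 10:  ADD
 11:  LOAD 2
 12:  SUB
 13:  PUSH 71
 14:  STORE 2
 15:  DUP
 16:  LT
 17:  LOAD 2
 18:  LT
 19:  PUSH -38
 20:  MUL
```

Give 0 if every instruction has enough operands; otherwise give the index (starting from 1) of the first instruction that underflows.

PUSH 9   [9]
STORE 2  []
PUSH 11  [11]
LOAD 2   [11, 9]
STORE 2  [11]
PUSH 3   [11, 3]
GT       [1]
PUSH 5   [1, 5]
ROT  — needs 3 operands, stack has 2 → underflow

9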